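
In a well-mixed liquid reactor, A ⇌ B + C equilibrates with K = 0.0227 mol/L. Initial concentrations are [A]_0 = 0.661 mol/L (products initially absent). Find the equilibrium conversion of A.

Let X = conversion of A; extent ξ = 0.661·X mol/L.
Concentrations: [A] = 0.661 − 0.661X; [B] = 0.661X; [C] = 0.661X.
K = [B] [C] / ([A]).
Setting equal to 0.0227 and solving for X on (0,1) gives X = 0.169.

X = 0.169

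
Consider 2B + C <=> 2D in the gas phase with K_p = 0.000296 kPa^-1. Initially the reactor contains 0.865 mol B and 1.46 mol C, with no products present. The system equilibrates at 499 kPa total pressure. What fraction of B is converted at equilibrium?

X = 0.231

Let X = conversion of B (basis 0.865 mol B); extent of reaction ξ = 0.432X.
Species balance: n_B = 0.865 − 0.865X; n_C = 1.46 − 0.432X; n_D = 0.865X.
n_T = Σnᵢ = 2.33 − 0.432X.
y_i = n_i/n_T, p_i = y_i·P. K_p = p_D^2 / (p_B^2 p_C).
Equating to 0.000296 kPa^-1 and solving on 0 < X < 1: X = 0.231.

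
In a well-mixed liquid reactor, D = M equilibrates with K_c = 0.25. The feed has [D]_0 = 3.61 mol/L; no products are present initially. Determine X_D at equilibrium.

X = 0.200

Let X = conversion of D; extent ξ = 3.61·X mol/L.
Concentrations: [D] = 3.61 − 3.61X; [M] = 3.61X.
K_c = [M] / ([D]).
This equals 0.25 at X = 0.200 (the root in 0 < X < 1).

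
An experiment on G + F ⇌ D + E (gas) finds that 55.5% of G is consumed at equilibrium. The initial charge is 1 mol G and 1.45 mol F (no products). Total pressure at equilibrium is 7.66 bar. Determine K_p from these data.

Let X = conversion of G (basis 1 mol G); extent of reaction ξ = X.
Species balance: n_G = 1 − X; n_F = 1.45 − X; n_D = X; n_E = X.
n_T stays at 2.45 (no change in mole number).
At X = 0.555: n_G = 0.445, n_F = 0.895, n_D = 0.555, n_E = 0.555, n_T = 2.45.
p_i = (n_i/n_T)·P. K_p = p_D p_E / (p_G p_F) = 0.773.

K_p = 0.773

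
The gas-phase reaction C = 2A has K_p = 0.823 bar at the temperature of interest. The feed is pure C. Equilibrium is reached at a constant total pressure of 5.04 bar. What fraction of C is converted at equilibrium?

Let X = conversion of C (basis 1 mol C); extent of reaction ξ = X.
Mole table: n_C = 1 − X; n_A = 2X.
Summing: n_T = 1 + X.
With p_i = (n_i/n_T)P, K_p = p_A^2 / (p_C).
This yields a degree-2 equation in X; solving on (0,1), X = 0.198.

X = 0.198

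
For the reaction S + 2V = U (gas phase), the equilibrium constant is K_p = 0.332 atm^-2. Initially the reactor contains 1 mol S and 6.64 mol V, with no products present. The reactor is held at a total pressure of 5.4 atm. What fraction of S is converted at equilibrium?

X = 0.870

Let X = conversion of S (basis 1 mol S); extent of reaction ξ = X.
At extent ξ: n_S = 1 − X; n_V = 6.64 − 2X; n_U = X.
Total moles n_T = 7.64 − 2X.
With p_i = (n_i/n_T)P, K_p = p_U / (p_S p_V^2).
Setting this equal to 0.332 atm^-2 and taking the physical root (0 < X < 1) gives X = 0.870.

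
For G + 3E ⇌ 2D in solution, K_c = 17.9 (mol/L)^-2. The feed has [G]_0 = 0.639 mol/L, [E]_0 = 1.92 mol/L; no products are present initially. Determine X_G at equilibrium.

X = 0.688

Let X = conversion of G; extent ξ = 0.639·X mol/L.
Concentrations: [G] = 0.639 − 0.639X; [E] = 1.92 − 1.92X; [D] = 1.28X.
K_c = [D]^2 / ([G] [E]^3).
Setting equal to 17.9 and solving for X on (0,1) gives X = 0.688.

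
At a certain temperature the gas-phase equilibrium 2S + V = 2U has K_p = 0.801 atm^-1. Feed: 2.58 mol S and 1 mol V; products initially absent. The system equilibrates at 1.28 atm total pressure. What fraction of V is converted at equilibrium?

Let X = conversion of V (basis 1 mol V); extent of reaction ξ = X.
At extent ξ: n_S = 2.58 − 2X; n_V = 1 − X; n_U = 2X.
n_T = Σnᵢ = 3.58 − X.
y_i = n_i/n_T, p_i = y_i·P. K_p = p_U^2 / (p_S^2 p_V).
This yields a degree-3 equation in X; solving on (0,1), X = 0.395.

X = 0.395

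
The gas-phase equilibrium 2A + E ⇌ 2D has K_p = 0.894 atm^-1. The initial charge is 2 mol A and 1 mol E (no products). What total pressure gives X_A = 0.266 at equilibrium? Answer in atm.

P = 0.547 atm

Take 2 mol A as basis and let X be its fractional conversion, so ξ = X.
Mole table: n_A = 2 − 2X; n_E = 1 − X; n_D = 2X.
Total moles n_T = 3 − X.
K_p = p_D^2 / (p_A^2 p_E) with p_i = (n_i/n_T)·P.
At X = 0.266: the mole-fraction product g(X) = Π y_i^ν_i = 0.4892. Since K_p = g(X)·P^{-1}, P = (g/K_p)^(1/1) = (0.4892/0.894)^(1/1) = 0.547 atm.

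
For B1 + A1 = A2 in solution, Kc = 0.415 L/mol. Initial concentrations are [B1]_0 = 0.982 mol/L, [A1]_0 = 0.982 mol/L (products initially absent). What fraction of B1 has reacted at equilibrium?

X = 0.237

Let X = conversion of B1; extent ξ = 0.982·X mol/L.
Concentrations: [B1] = 0.982 − 0.982X; [A1] = 0.982 − 0.982X; [A2] = 0.982X.
Kc = [A2] / ([B1] [A1]).
Solving Kc = 0.415 for X ∈ (0,1): X = 0.237.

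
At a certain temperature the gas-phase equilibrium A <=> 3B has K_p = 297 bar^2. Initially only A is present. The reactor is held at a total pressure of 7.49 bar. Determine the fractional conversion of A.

X = 0.698

Basis: 1 mol A initially; let X = conversion of A. Extent ξ = X.
Moles: n_A = 1 − X; n_B = 3X.
n_T = Σnᵢ = 1 + 2X.
Mole fractions y_i = n_i/n_T; K_p = p_B^3 / (p_A) with p_i = y_i·P.
Substituting and setting equal to 297 bar^2 gives a polynomial in X; the root in (0,1) is X = 0.698.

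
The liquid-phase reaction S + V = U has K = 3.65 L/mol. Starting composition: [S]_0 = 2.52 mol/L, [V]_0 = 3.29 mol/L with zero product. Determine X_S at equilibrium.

Let X = conversion of S; extent ξ = 2.52·X mol/L.
Concentrations: [S] = 2.52 − 2.52X; [V] = 3.29 − 2.52X; [U] = 2.52X.
K = [U] / ([S] [V]).
Setting equal to 3.65 and solving for X on (0,1) gives X = 0.818.

X = 0.818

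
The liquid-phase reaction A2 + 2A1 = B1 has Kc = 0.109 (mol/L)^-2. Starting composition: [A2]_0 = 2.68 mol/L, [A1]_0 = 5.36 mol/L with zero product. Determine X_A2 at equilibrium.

Let X = conversion of A2; extent ξ = 2.68·X mol/L.
Concentrations: [A2] = 2.68 − 2.68X; [A1] = 5.36 − 5.36X; [B1] = 2.68X.
Kc = [B1] / ([A2] [A1]^2).
Setting equal to 0.109 and solving for X on (0,1) gives X = 0.469.

X = 0.469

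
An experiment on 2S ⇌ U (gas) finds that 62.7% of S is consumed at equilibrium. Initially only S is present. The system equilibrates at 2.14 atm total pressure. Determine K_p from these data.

Basis: 1 mol S initially; let X = conversion of S. Extent ξ = 0.5X.
Species balance: n_S = 1 − X; n_U = 0.5X.
Total moles n_T = 1 − 0.5X.
At X = 0.627: n_S = 0.373, n_U = 0.314, n_T = 0.686.
p_i = (n_i/n_T)·P. K_p = p_U / (p_S^2) = 0.723 atm^-1.

K_p = 0.723 atm^-1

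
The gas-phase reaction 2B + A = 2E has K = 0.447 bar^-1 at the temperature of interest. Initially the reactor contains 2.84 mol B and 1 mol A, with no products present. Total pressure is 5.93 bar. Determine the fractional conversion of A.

Take 1 mol A as basis and let X be its fractional conversion, so ξ = X.
Mole table: n_B = 2.84 − 2X; n_A = 1 − X; n_E = 2X.
Summing: n_T = 3.84 − X.
Mole fractions y_i = n_i/n_T; K = p_E^2 / (p_B^2 p_A) with p_i = y_i·P.
Setting this equal to 0.447 bar^-1 and taking the physical root (0 < X < 1) gives X = 0.538.

X = 0.538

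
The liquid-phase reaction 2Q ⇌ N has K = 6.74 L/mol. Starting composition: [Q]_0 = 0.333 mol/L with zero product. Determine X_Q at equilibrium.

Let X = conversion of Q; extent ξ = 0.333X/2 mol/L.
Concentrations: [Q] = 0.333 − 0.333X; [N] = 0.167X.
K = [N] / ([Q]^2).
This equals 6.74 at X = 0.626 (the root in 0 < X < 1).

X = 0.626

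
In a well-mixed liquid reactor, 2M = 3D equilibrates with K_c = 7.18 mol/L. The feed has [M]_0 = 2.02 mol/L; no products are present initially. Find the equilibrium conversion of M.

Let X = conversion of M; extent ξ = 2.02X/2 mol/L.
Concentrations: [M] = 2.02 − 2.02X; [D] = 3.03X.
K_c = [D]^3 / ([M]^2).
Equating to 7.18 mol/L: the physical root is X = 0.575.

X = 0.575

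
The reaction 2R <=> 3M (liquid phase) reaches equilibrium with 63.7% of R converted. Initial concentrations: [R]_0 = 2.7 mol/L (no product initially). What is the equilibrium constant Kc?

Kc = 17.9 mol/L

Let X = conversion of R.
Concentrations: [R] = 2.7 − 2.7X; [M] = 4.05X.
At X = 0.637: [R] = 0.98, [M] = 2.58.
Kc = [M]^3 / ([R]^2) = 17.9 mol/L.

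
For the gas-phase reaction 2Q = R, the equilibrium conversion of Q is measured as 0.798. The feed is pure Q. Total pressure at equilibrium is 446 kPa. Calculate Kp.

Basis: 1 mol Q initially; let X = conversion of Q. Extent ξ = 0.5X.
Moles: n_Q = 1 − X; n_R = 0.5X.
Summing: n_T = 1 − 0.5X.
At X = 0.798: n_Q = 0.202, n_R = 0.399, n_T = 0.601.
p_i = (n_i/n_T)·P. Kp = p_R / (p_Q^2) = 0.0132 kPa^-1.

Kp = 0.0132 kPa^-1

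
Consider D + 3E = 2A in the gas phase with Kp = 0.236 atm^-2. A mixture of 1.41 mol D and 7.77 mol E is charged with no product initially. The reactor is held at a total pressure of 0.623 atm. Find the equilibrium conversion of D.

Let X = conversion of D (basis 1.41 mol D); extent of reaction ξ = 1.41X.
Mole table: n_D = 1.41 − 1.41X; n_E = 7.77 − 4.23X; n_A = 2.82X.
Total moles n_T = 9.18 − 2.82X.
With p_i = (n_i/n_T)P, Kp = p_A^2 / (p_D p_E^3).
This yields a degree-4 equation in X; solving on (0,1), X = 0.232.

X = 0.232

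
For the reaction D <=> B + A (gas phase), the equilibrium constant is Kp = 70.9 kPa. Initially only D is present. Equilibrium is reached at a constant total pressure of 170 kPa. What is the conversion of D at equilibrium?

Basis: 1 mol D initially; let X = conversion of D. Extent ξ = X.
At extent ξ: n_D = 1 − X; n_B = X; n_A = X.
Summing: n_T = 1 + X.
With p_i = (n_i/n_T)P, Kp = p_B p_A / (p_D).
Setting this equal to 70.9 kPa and taking the physical root (0 < X < 1) gives X = 0.543.

X = 0.543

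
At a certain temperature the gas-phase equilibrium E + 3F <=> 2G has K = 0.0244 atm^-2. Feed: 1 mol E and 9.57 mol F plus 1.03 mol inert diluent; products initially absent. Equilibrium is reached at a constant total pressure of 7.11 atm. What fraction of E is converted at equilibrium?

X = 0.659

Let X = conversion of E (basis 1 mol E); extent of reaction ξ = X.
Mole table: n_E = 1 − X; n_F = 9.57 − 3X; n_G = 2X; n_I = 1.03 (inert).
Summing: n_T = 11.6 − 2X.
Mole fractions y_i = n_i/n_T; K = p_G^2 / (p_E p_F^3) with p_i = y_i·P.
Equating to 0.0244 atm^-2 and solving on 0 < X < 1: X = 0.659.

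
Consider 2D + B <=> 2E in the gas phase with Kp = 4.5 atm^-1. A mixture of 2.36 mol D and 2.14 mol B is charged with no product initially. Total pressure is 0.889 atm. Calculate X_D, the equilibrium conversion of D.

Basis: 2.36 mol D initially; let X = conversion of D. Extent ξ = 1.18X.
Mole table: n_D = 2.36 − 2.36X; n_B = 2.14 − 1.18X; n_E = 2.36X.
Summing: n_T = 4.5 − 1.18X.
Mole fractions y_i = n_i/n_T; Kp = p_E^2 / (p_D^2 p_B) with p_i = y_i·P.
This yields a degree-3 equation in X; solving on (0,1), X = 0.554.

X = 0.554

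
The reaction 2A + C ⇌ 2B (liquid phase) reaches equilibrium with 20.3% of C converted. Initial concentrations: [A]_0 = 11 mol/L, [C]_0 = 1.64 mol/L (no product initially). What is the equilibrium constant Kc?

Kc = 0.00318 L/mol

Let X = conversion of C.
Concentrations: [A] = 11 − 3.28X; [C] = 1.64 − 1.64X; [B] = 3.28X.
At X = 0.203: [A] = 10.3, [C] = 1.31, [B] = 0.666.
Kc = [B]^2 / ([A]^2 [C]) = 0.00318 L/mol.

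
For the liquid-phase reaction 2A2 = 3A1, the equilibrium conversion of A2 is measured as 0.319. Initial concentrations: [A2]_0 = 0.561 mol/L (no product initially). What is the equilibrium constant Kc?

Kc = 0.133 mol/L

Let X = conversion of A2.
Concentrations: [A2] = 0.561 − 0.561X; [A1] = 0.842X.
At X = 0.319: [A2] = 0.382, [A1] = 0.268.
Kc = [A1]^3 / ([A2]^2) = 0.133 mol/L.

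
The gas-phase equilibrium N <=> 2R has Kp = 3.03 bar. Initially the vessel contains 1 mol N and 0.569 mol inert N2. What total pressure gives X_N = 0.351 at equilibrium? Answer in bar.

P = 7.66 bar

Let X = conversion of N (basis 1 mol N); extent of reaction ξ = X.
At extent ξ: n_N = 1 − X; n_R = 2X; n_I = 0.569 (inert).
Summing: n_T = 1.57 + X.
Kp = p_R^2 / (p_N) with p_i = (n_i/n_T)·P.
At X = 0.351: the mole-fraction product g(X) = Π y_i^ν_i = 0.3955. Since Kp = g(X)·P^{1}, P = (Kp/g)^(1/1) = (3.03/0.3955)^(1/1) = 7.66 bar.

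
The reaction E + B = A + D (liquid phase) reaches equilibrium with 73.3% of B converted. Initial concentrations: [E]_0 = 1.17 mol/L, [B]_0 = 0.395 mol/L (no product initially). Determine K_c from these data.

K_c = 0.903

Let X = conversion of B.
Concentrations: [E] = 1.17 − 0.395X; [B] = 0.395 − 0.395X; [A] = 0.395X; [D] = 0.395X.
At X = 0.733: [E] = 0.88, [B] = 0.105, [A] = 0.29, [D] = 0.29.
K_c = [A] [D] / ([E] [B]) = 0.903.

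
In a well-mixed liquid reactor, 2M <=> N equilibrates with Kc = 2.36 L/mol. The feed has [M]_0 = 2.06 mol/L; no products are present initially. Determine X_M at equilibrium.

Let X = conversion of M; extent ξ = 2.06X/2 mol/L.
Concentrations: [M] = 2.06 − 2.06X; [N] = 1.03X.
Kc = [N] / ([M]^2).
Equating to 2.36 L/mol: the physical root is X = 0.727.

X = 0.727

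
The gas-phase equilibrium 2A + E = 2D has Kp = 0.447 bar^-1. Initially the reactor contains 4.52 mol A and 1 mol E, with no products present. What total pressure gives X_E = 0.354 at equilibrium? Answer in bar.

Let X = conversion of E (basis 1 mol E); extent of reaction ξ = X.
Moles: n_A = 4.52 − 2X; n_E = 1 − X; n_D = 2X.
n_T = Σnᵢ = 5.52 − X.
Kp = p_D^2 / (p_A^2 p_E) with p_i = (n_i/n_T)·P.
At X = 0.354: the mole-fraction product g(X) = Π y_i^ν_i = 0.2759. Since Kp = g(X)·P^{-1}, P = (g/Kp)^(1/1) = (0.2759/0.447)^(1/1) = 0.617 bar.

P = 0.617 bar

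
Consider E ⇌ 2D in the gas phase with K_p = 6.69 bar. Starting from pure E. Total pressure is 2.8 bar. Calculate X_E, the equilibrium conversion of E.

Take 1 mol E as basis and let X be its fractional conversion, so ξ = X.
At extent ξ: n_E = 1 − X; n_D = 2X.
Total moles n_T = 1 + X.
With p_i = (n_i/n_T)P, K_p = p_D^2 / (p_E).
Equating to 6.69 bar and solving on 0 < X < 1: X = 0.612.

X = 0.612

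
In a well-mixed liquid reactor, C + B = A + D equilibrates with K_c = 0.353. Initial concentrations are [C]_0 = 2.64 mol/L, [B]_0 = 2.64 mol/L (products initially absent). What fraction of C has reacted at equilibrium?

Let X = conversion of C; extent ξ = 2.64·X mol/L.
Concentrations: [C] = 2.64 − 2.64X; [B] = 2.64 − 2.64X; [A] = 2.64X; [D] = 2.64X.
K_c = [A] [D] / ([C] [B]).
This equals 0.353 at X = 0.373 (the root in 0 < X < 1).

X = 0.373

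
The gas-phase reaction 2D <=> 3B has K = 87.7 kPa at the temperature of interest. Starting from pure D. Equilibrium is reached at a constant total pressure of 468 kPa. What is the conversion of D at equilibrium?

Let X = conversion of D (basis 1 mol D); extent of reaction ξ = 0.5X.
At extent ξ: n_D = 1 − X; n_B = 1.5X.
Summing: n_T = 1 + 0.5X.
Mole fractions y_i = n_i/n_T; K = p_B^3 / (p_D^2) with p_i = y_i·P.
Equating to 87.7 kPa and solving on 0 < X < 1: X = 0.312.

X = 0.312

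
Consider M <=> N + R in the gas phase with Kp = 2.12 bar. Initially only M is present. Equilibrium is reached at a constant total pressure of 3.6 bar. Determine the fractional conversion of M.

X = 0.609

Let X = conversion of M (basis 1 mol M); extent of reaction ξ = X.
Species balance: n_M = 1 − X; n_N = X; n_R = X.
Total moles n_T = 1 + X.
With p_i = (n_i/n_T)P, Kp = p_N p_R / (p_M).
Substituting and setting equal to 2.12 bar gives a polynomial in X; the root in (0,1) is X = 0.609.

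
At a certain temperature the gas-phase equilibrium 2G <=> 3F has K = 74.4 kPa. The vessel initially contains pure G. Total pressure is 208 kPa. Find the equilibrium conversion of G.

Let X = conversion of G (basis 1 mol G); extent of reaction ξ = 0.5X.
Moles: n_G = 1 − X; n_F = 1.5X.
Summing: n_T = 1 + 0.5X.
y_i = n_i/n_T, p_i = y_i·P. K = p_F^3 / (p_G^2).
Setting this equal to 74.4 kPa and taking the physical root (0 < X < 1) gives X = 0.369.

X = 0.369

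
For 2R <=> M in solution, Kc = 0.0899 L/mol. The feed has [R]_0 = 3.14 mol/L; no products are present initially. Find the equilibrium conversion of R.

X = 0.287

Let X = conversion of R; extent ξ = 3.14X/2 mol/L.
Concentrations: [R] = 3.14 − 3.14X; [M] = 1.57X.
Kc = [M] / ([R]^2).
Equating to 0.0899 L/mol: the physical root is X = 0.287.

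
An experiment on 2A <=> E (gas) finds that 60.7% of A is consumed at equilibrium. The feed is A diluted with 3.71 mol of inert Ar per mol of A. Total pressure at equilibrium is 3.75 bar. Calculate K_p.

Let X = conversion of A (basis 1 mol A); extent of reaction ξ = 0.5X.
Mole table: n_A = 1 − X; n_E = 0.5X; n_I = 3.71 (inert).
Total moles n_T = 4.71 − 0.5X.
At X = 0.607: n_A = 0.393, n_E = 0.303, n_T = 4.41.
p_i = (n_i/n_T)·P. K_p = p_E / (p_A^2) = 2.31 bar^-1.

K_p = 2.31 bar^-1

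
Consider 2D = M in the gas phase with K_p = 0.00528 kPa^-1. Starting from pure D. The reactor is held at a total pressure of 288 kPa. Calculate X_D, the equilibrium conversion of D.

Basis: 1 mol D initially; let X = conversion of D. Extent ξ = 0.5X.
Moles: n_D = 1 − X; n_M = 0.5X.
Summing: n_T = 1 − 0.5X.
With p_i = (n_i/n_T)P, K_p = p_M / (p_D^2).
Setting this equal to 0.00528 kPa^-1 and taking the physical root (0 < X < 1) gives X = 0.624.

X = 0.624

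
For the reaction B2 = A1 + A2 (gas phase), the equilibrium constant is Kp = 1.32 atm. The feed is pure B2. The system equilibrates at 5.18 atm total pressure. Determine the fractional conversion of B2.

Let X = conversion of B2 (basis 1 mol B2); extent of reaction ξ = X.
At extent ξ: n_B2 = 1 − X; n_A1 = X; n_A2 = X.
Total moles n_T = 1 + X.
With p_i = (n_i/n_T)P, Kp = p_A1 p_A2 / (p_B2).
This yields a degree-2 equation in X; solving on (0,1), X = 0.451.

X = 0.451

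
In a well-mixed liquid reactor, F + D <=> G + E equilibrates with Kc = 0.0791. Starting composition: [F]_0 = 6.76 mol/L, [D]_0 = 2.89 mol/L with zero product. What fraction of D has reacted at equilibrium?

Let X = conversion of D; extent ξ = 2.89·X mol/L.
Concentrations: [F] = 6.76 − 2.89X; [D] = 2.89 − 2.89X; [G] = 2.89X; [E] = 2.89X.
Kc = [G] [E] / ([F] [D]).
Solving Kc = 0.0791 for X ∈ (0,1): X = 0.327.

X = 0.327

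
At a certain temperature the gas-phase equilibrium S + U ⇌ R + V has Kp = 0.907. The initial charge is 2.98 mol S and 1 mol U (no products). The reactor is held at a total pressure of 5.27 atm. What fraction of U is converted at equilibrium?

Basis: 1 mol U initially; let X = conversion of U. Extent ξ = X.
At extent ξ: n_S = 2.98 − X; n_U = 1 − X; n_R = X; n_V = X.
Total moles n_T = 3.98 (Δν = 0, constant).
y_i = n_i/n_T, p_i = y_i·P. Kp = p_R p_V / (p_S p_U).
This yields a degree-2 equation in X; solving on (0,1), X = 0.735.

X = 0.735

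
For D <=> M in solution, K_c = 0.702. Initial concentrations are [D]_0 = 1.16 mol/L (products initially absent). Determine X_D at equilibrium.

Let X = conversion of D; extent ξ = 1.16·X mol/L.
Concentrations: [D] = 1.16 − 1.16X; [M] = 1.16X.
K_c = [M] / ([D]).
Equating to 0.702: the physical root is X = 0.412.

X = 0.412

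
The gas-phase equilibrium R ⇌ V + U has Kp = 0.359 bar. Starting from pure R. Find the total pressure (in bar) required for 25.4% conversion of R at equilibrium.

P = 5.21 bar

Basis: 1 mol R initially; let X = conversion of R. Extent ξ = X.
Species balance: n_R = 1 − X; n_V = X; n_U = X.
Total moles n_T = 1 + X.
Kp = p_V p_U / (p_R) with p_i = (n_i/n_T)·P.
At X = 0.254: the mole-fraction product g(X) = Π y_i^ν_i = 0.06897. Since Kp = g(X)·P^{1}, P = (Kp/g)^(1/1) = (0.359/0.06897)^(1/1) = 5.21 bar.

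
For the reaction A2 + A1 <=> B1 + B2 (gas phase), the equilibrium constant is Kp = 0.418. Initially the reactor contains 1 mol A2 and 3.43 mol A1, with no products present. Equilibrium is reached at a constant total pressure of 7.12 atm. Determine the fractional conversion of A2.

X = 0.644

Take 1 mol A2 as basis and let X be its fractional conversion, so ξ = X.
Moles: n_A2 = 1 − X; n_A1 = 3.43 − X; n_B1 = X; n_B2 = X.
Total moles n_T = 4.43 (Δν = 0, constant).
y_i = n_i/n_T, p_i = y_i·P. Kp = p_B1 p_B2 / (p_A2 p_A1).
Equating to 0.418 and solving on 0 < X < 1: X = 0.644.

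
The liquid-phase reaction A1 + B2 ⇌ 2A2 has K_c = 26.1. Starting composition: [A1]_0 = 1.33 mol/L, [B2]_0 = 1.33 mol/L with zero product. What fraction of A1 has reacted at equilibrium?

X = 0.719

Let X = conversion of A1; extent ξ = 1.33·X mol/L.
Concentrations: [A1] = 1.33 − 1.33X; [B2] = 1.33 − 1.33X; [A2] = 2.66X.
K_c = [A2]^2 / ([A1] [B2]).
This equals 26.1 at X = 0.719 (the root in 0 < X < 1).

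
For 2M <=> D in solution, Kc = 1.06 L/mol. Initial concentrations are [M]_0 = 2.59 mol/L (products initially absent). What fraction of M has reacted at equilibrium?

Let X = conversion of M; extent ξ = 2.59X/2 mol/L.
Concentrations: [M] = 2.59 − 2.59X; [D] = 1.29X.
Kc = [D] / ([M]^2).
This equals 1.06 at X = 0.655 (the root in 0 < X < 1).

X = 0.655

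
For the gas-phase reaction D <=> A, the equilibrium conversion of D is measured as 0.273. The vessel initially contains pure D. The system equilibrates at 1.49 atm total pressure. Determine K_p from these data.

K_p = 0.376

Take 1 mol D as basis and let X be its fractional conversion, so ξ = X.
Moles: n_D = 1 − X; n_A = X.
n_T stays at 1 (no change in mole number).
At X = 0.273: n_D = 0.727, n_A = 0.273, n_T = 1.
p_i = (n_i/n_T)·P. K_p = p_A / (p_D) = 0.376.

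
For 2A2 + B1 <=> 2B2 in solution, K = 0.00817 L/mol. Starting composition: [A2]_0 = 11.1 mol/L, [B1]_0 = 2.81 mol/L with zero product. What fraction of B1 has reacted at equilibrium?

Let X = conversion of B1; extent ξ = 2.81·X mol/L.
Concentrations: [A2] = 11.1 − 5.62X; [B1] = 2.81 − 2.81X; [B2] = 5.62X.
K = [B2]^2 / ([A2]^2 [B1]).
Setting equal to 0.00817 and solving for X on (0,1) gives X = 0.232.

X = 0.232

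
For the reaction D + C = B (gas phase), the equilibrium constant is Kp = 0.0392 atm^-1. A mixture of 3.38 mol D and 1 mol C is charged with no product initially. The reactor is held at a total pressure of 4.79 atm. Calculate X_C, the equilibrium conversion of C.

X = 0.126

Let X = conversion of C (basis 1 mol C); extent of reaction ξ = X.
At extent ξ: n_D = 3.38 − X; n_C = 1 − X; n_B = X.
n_T = Σnᵢ = 4.38 − X.
With p_i = (n_i/n_T)P, Kp = p_B / (p_D p_C).
This yields a degree-2 equation in X; solving on (0,1), X = 0.126.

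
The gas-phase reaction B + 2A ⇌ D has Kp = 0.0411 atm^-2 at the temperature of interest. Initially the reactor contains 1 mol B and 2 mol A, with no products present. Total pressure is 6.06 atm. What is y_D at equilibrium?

y_D = 0.141

Take 1 mol B as basis and let X be its fractional conversion, so ξ = X.
Moles: n_B = 1 − X; n_A = 2 − 2X; n_D = X.
Total moles n_T = 3 − 2X.
Mole fractions y_i = n_i/n_T; Kp = p_D / (p_B p_A^2) with p_i = y_i·P.
This yields a degree-3 equation in X; solving on (0,1), X = 0.331.
Then n_D = 0.331, n_T = 2.34, so y_D = 0.141.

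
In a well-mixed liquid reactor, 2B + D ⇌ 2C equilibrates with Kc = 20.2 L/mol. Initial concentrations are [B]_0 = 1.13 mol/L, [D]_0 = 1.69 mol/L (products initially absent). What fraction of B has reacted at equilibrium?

Let X = conversion of B; extent ξ = 1.13X/2 mol/L.
Concentrations: [B] = 1.13 − 1.13X; [D] = 1.69 − 0.565X; [C] = 1.13X.
Kc = [C]^2 / ([B]^2 [D]).
This equals 20.2 at X = 0.832 (the root in 0 < X < 1).

X = 0.832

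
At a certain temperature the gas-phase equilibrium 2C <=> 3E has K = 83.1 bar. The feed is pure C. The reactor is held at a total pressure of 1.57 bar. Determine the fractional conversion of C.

X = 0.838

Take 1 mol C as basis and let X be its fractional conversion, so ξ = 0.5X.
Moles: n_C = 1 − X; n_E = 1.5X.
n_T = Σnᵢ = 1 + 0.5X.
With p_i = (n_i/n_T)P, K = p_E^3 / (p_C^2).
Substituting and setting equal to 83.1 bar gives a polynomial in X; the root in (0,1) is X = 0.838.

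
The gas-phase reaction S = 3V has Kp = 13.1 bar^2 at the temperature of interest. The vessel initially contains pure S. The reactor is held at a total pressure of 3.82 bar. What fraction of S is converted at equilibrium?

X = 0.401

Take 1 mol S as basis and let X be its fractional conversion, so ξ = X.
Moles: n_S = 1 − X; n_V = 3X.
n_T = Σnᵢ = 1 + 2X.
Mole fractions y_i = n_i/n_T; Kp = p_V^3 / (p_S) with p_i = y_i·P.
Setting this equal to 13.1 bar^2 and taking the physical root (0 < X < 1) gives X = 0.401.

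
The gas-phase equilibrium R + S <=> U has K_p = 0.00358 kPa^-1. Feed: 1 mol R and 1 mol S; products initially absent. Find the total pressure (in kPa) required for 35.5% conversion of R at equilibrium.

Let X = conversion of R (basis 1 mol R); extent of reaction ξ = X.
Mole table: n_R = 1 − X; n_S = 1 − X; n_U = X.
Summing: n_T = 2 − X.
K_p = p_U / (p_R p_S) with p_i = (n_i/n_T)·P.
At X = 0.355: the mole-fraction product g(X) = Π y_i^ν_i = 1.404. Since K_p = g(X)·P^{-1}, P = (g/K_p)^(1/1) = (1.404/0.00358)^(1/1) = 392 kPa.

P = 392 kPa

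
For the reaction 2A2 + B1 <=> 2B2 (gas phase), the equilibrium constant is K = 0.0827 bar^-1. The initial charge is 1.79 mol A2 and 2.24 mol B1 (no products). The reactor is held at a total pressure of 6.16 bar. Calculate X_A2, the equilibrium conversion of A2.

X = 0.340

Basis: 1.79 mol A2 initially; let X = conversion of A2. Extent ξ = 0.895X.
At extent ξ: n_A2 = 1.79 − 1.79X; n_B1 = 2.24 − 0.895X; n_B2 = 1.79X.
n_T = Σnᵢ = 4.03 − 0.895X.
With p_i = (n_i/n_T)P, K = p_B2^2 / (p_A2^2 p_B1).
Substituting and setting equal to 0.0827 bar^-1 gives a polynomial in X; the root in (0,1) is X = 0.340.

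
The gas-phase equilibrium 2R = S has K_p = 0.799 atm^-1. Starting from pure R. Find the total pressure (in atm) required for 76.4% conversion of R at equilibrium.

Take 1 mol R as basis and let X be its fractional conversion, so ξ = 0.5X.
Moles: n_R = 1 − X; n_S = 0.5X.
Summing: n_T = 1 − 0.5X.
K_p = p_S / (p_R^2) with p_i = (n_i/n_T)·P.
At X = 0.764: the mole-fraction product g(X) = Π y_i^ν_i = 4.239. Since K_p = g(X)·P^{-1}, P = (g/K_p)^(1/1) = (4.239/0.799)^(1/1) = 5.3 atm.

P = 5.3 atm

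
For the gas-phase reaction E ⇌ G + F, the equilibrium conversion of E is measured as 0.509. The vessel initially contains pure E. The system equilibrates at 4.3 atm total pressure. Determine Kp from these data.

Kp = 1.5 atm

Take 1 mol E as basis and let X be its fractional conversion, so ξ = X.
At extent ξ: n_E = 1 − X; n_G = X; n_F = X.
n_T = Σnᵢ = 1 + X.
At X = 0.509: n_E = 0.491, n_G = 0.509, n_F = 0.509, n_T = 1.51.
p_i = (n_i/n_T)·P. Kp = p_G p_F / (p_E) = 1.5 atm.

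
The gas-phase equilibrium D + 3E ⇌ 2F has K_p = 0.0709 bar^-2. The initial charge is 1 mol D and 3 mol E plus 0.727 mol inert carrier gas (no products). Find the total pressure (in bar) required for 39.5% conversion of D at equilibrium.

Let X = conversion of D (basis 1 mol D); extent of reaction ξ = X.
At extent ξ: n_D = 1 − X; n_E = 3 − 3X; n_F = 2X; n_I = 0.727 (inert).
Summing: n_T = 4.73 − 2X.
K_p = p_F^2 / (p_D p_E^3) with p_i = (n_i/n_T)·P.
At X = 0.395: the mole-fraction product g(X) = Π y_i^ν_i = 2.674. Since K_p = g(X)·P^{-2}, P = (g/K_p)^(1/2) = (2.674/0.0709)^(1/2) = 6.14 bar.

P = 6.14 bar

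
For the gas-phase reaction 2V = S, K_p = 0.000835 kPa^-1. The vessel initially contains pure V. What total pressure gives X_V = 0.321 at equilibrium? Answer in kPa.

P = 350 kPa

Take 1 mol V as basis and let X be its fractional conversion, so ξ = 0.5X.
Species balance: n_V = 1 − X; n_S = 0.5X.
n_T = Σnᵢ = 1 − 0.5X.
K_p = p_S / (p_V^2) with p_i = (n_i/n_T)·P.
At X = 0.321: the mole-fraction product g(X) = Π y_i^ν_i = 0.2923. Since K_p = g(X)·P^{-1}, P = (g/K_p)^(1/1) = (0.2923/0.000835)^(1/1) = 350 kPa.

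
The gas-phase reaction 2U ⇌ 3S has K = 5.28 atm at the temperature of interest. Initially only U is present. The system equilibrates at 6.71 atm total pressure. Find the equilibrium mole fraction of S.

Take 1 mol U as basis and let X be its fractional conversion, so ξ = 0.5X.
Species balance: n_U = 1 − X; n_S = 1.5X.
n_T = Σnᵢ = 1 + 0.5X.
y_i = n_i/n_T, p_i = y_i·P. K = p_S^3 / (p_U^2).
This yields a degree-3 equation in X; solving on (0,1), X = 0.445.
Then n_S = 0.667, n_T = 1.22, so y_S = 0.546.

y_S = 0.546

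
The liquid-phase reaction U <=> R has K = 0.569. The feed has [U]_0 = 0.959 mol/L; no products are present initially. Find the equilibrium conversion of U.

X = 0.363

Let X = conversion of U; extent ξ = 0.959·X mol/L.
Concentrations: [U] = 0.959 − 0.959X; [R] = 0.959X.
K = [R] / ([U]).
Equating to 0.569: the physical root is X = 0.363.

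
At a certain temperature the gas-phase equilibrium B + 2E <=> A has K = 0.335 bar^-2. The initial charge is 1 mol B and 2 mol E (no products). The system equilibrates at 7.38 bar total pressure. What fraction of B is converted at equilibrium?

Let X = conversion of B (basis 1 mol B); extent of reaction ξ = X.
Moles: n_B = 1 − X; n_E = 2 − 2X; n_A = X.
n_T = Σnᵢ = 3 − 2X.
Mole fractions y_i = n_i/n_T; K = p_A / (p_B p_E^2) with p_i = y_i·P.
Equating to 0.335 bar^-2 and solving on 0 < X < 1: X = 0.710.

X = 0.710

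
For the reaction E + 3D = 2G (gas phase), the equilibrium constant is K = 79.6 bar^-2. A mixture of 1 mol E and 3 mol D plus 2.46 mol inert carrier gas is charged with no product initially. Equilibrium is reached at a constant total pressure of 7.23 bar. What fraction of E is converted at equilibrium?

Let X = conversion of E (basis 1 mol E); extent of reaction ξ = X.
Mole table: n_E = 1 − X; n_D = 3 − 3X; n_G = 2X; n_I = 2.46 (inert).
n_T = Σnᵢ = 6.46 − 2X.
With p_i = (n_i/n_T)P, K = p_G^2 / (p_E p_D^3).
This yields a degree-4 equation in X; solving on (0,1), X = 0.845.

X = 0.845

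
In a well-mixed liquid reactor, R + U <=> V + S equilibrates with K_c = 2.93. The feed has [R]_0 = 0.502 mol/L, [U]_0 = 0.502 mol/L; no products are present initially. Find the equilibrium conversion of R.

Let X = conversion of R; extent ξ = 0.502·X mol/L.
Concentrations: [R] = 0.502 − 0.502X; [U] = 0.502 − 0.502X; [V] = 0.502X; [S] = 0.502X.
K_c = [V] [S] / ([R] [U]).
Solving K_c = 2.93 for X ∈ (0,1): X = 0.631.

X = 0.631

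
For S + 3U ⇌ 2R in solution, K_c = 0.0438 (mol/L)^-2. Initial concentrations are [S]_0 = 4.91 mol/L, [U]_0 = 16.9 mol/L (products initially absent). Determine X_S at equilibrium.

X = 0.623

Let X = conversion of S; extent ξ = 4.91·X mol/L.
Concentrations: [S] = 4.91 − 4.91X; [U] = 16.9 − 14.7X; [R] = 9.82X.
K_c = [R]^2 / ([S] [U]^3).
Solving K_c = 0.0438 for X ∈ (0,1): X = 0.623.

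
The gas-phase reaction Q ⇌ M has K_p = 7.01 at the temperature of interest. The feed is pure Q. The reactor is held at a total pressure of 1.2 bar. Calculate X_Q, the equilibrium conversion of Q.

Basis: 1 mol Q initially; let X = conversion of Q. Extent ξ = X.
Species balance: n_Q = 1 − X; n_M = X.
Total moles n_T = 1 (Δν = 0, constant).
y_i = n_i/n_T, p_i = y_i·P. K_p = p_M / (p_Q).
Equating to 7.01 and solving on 0 < X < 1: X = 0.875.

X = 0.875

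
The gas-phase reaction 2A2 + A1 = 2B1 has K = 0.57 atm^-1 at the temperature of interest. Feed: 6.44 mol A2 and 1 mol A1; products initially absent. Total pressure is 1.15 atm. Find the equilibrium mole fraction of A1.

Basis: 1 mol A1 initially; let X = conversion of A1. Extent ξ = X.
Species balance: n_A2 = 6.44 − 2X; n_A1 = 1 − X; n_B1 = 2X.
Total moles n_T = 7.44 − X.
y_i = n_i/n_T, p_i = y_i·P. K = p_B1^2 / (p_A2^2 p_A1).
Substituting and setting equal to 0.57 atm^-1 gives a polynomial in X; the root in (0,1) is X = 0.551.
Then n_A1 = 0.449, n_T = 6.89, so y_A1 = 0.065.

y_A1 = 0.065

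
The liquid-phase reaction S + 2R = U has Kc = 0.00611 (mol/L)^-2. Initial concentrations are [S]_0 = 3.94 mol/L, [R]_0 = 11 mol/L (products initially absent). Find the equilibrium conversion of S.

Let X = conversion of S; extent ξ = 3.94·X mol/L.
Concentrations: [S] = 3.94 − 3.94X; [R] = 11 − 7.88X; [U] = 3.94X.
Kc = [U] / ([S] [R]^2).
Equating to 0.00611 (mol/L)^-2: the physical root is X = 0.309.

X = 0.309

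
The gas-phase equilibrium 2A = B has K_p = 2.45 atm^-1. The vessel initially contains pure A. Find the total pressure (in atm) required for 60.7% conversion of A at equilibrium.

P = 0.559 atm

Basis: 1 mol A initially; let X = conversion of A. Extent ξ = 0.5X.
Species balance: n_A = 1 − X; n_B = 0.5X.
n_T = Σnᵢ = 1 − 0.5X.
K_p = p_B / (p_A^2) with p_i = (n_i/n_T)·P.
At X = 0.607: the mole-fraction product g(X) = Π y_i^ν_i = 1.369. Since K_p = g(X)·P^{-1}, P = (g/K_p)^(1/1) = (1.369/2.45)^(1/1) = 0.559 atm.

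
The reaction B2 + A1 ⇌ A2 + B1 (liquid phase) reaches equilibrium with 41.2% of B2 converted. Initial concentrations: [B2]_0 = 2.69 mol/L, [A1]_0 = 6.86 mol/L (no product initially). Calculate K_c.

Let X = conversion of B2.
Concentrations: [B2] = 2.69 − 2.69X; [A1] = 6.86 − 2.69X; [A2] = 2.69X; [B1] = 2.69X.
At X = 0.412: [B2] = 1.58, [A1] = 5.75, [A2] = 1.11, [B1] = 1.11.
K_c = [A2] [B1] / ([B2] [A1]) = 0.135.

K_c = 0.135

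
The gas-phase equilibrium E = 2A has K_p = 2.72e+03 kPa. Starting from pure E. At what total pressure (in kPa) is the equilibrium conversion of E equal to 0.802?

P = 377 kPa

Take 1 mol E as basis and let X be its fractional conversion, so ξ = X.
Mole table: n_E = 1 − X; n_A = 2X.
Total moles n_T = 1 + X.
K_p = p_A^2 / (p_E) with p_i = (n_i/n_T)·P.
At X = 0.802: the mole-fraction product g(X) = Π y_i^ν_i = 7.211. Since K_p = g(X)·P^{1}, P = (K_p/g)^(1/1) = (2.72e+03/7.211)^(1/1) = 377 kPa.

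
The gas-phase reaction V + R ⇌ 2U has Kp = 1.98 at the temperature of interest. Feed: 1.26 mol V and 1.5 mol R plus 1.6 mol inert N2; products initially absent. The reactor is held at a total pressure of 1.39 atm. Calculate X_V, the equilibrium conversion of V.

X = 0.449

Take 1.26 mol V as basis and let X be its fractional conversion, so ξ = 1.26X.
Moles: n_V = 1.26 − 1.26X; n_R = 1.5 − 1.26X; n_U = 2.52X; n_I = 1.6 (inert).
Total moles n_T = 4.36 (Δν = 0, constant).
With p_i = (n_i/n_T)P, Kp = p_U^2 / (p_V p_R).
Setting this equal to 1.98 and taking the physical root (0 < X < 1) gives X = 0.449.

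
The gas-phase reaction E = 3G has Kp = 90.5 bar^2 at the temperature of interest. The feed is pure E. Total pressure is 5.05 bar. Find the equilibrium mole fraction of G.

Take 1 mol E as basis and let X be its fractional conversion, so ξ = X.
Mole table: n_E = 1 − X; n_G = 3X.
n_T = Σnᵢ = 1 + 2X.
y_i = n_i/n_T, p_i = y_i·P. Kp = p_G^3 / (p_E).
Setting this equal to 90.5 bar^2 and taking the physical root (0 < X < 1) gives X = 0.629.
Then n_G = 1.89, n_T = 2.26, so y_G = 0.836.

y_G = 0.836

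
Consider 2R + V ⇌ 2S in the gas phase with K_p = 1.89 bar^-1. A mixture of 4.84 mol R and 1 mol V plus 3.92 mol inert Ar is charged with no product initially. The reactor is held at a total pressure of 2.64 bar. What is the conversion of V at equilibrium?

X = 0.700

Basis: 1 mol V initially; let X = conversion of V. Extent ξ = X.
Moles: n_R = 4.84 − 2X; n_V = 1 − X; n_S = 2X; n_I = 3.92 (inert).
Total moles n_T = 9.76 − X.
Mole fractions y_i = n_i/n_T; K_p = p_S^2 / (p_R^2 p_V) with p_i = y_i·P.
Setting this equal to 1.89 bar^-1 and taking the physical root (0 < X < 1) gives X = 0.700.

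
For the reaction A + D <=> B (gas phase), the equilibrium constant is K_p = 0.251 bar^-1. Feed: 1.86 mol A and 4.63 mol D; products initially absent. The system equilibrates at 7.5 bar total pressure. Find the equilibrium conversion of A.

Basis: 1.86 mol A initially; let X = conversion of A. Extent ξ = 1.86X.
Species balance: n_A = 1.86 − 1.86X; n_D = 4.63 − 1.86X; n_B = 1.86X.
Summing: n_T = 6.49 − 1.86X.
With p_i = (n_i/n_T)P, K_p = p_B / (p_A p_D).
This yields a degree-2 equation in X; solving on (0,1), X = 0.554.

X = 0.554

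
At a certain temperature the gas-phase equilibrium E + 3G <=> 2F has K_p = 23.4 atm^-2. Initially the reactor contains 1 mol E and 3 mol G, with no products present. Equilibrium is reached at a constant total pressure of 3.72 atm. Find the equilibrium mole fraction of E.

y_E = 0.084

Basis: 1 mol E initially; let X = conversion of E. Extent ξ = X.
Species balance: n_E = 1 − X; n_G = 3 − 3X; n_F = 2X.
Total moles n_T = 4 − 2X.
Mole fractions y_i = n_i/n_T; K_p = p_F^2 / (p_E p_G^3) with p_i = y_i·P.
This yields a degree-4 equation in X; solving on (0,1), X = 0.797.
Then n_E = 0.203, n_T = 2.41, so y_E = 0.084.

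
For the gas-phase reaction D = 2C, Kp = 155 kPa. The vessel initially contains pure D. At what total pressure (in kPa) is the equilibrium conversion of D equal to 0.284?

Take 1 mol D as basis and let X be its fractional conversion, so ξ = X.
Moles: n_D = 1 − X; n_C = 2X.
Summing: n_T = 1 + X.
Kp = p_C^2 / (p_D) with p_i = (n_i/n_T)·P.
At X = 0.284: the mole-fraction product g(X) = Π y_i^ν_i = 0.3509. Since Kp = g(X)·P^{1}, P = (Kp/g)^(1/1) = (155/0.3509)^(1/1) = 442 kPa.

P = 442 kPa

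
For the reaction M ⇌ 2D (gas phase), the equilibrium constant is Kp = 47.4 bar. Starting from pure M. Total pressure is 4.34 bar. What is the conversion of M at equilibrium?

Basis: 1 mol M initially; let X = conversion of M. Extent ξ = X.
Species balance: n_M = 1 − X; n_D = 2X.
n_T = Σnᵢ = 1 + X.
y_i = n_i/n_T, p_i = y_i·P. Kp = p_D^2 / (p_M).
This yields a degree-2 equation in X; solving on (0,1), X = 0.856.

X = 0.856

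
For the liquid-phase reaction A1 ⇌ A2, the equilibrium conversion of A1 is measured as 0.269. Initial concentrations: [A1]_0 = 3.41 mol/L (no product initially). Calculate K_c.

Let X = conversion of A1.
Concentrations: [A1] = 3.41 − 3.41X; [A2] = 3.41X.
At X = 0.269: [A1] = 2.49, [A2] = 0.917.
K_c = [A2] / ([A1]) = 0.368.

K_c = 0.368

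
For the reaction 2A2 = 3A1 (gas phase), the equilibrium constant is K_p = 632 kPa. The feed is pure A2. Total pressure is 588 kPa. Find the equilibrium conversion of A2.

Take 1 mol A2 as basis and let X be its fractional conversion, so ξ = 0.5X.
Moles: n_A2 = 1 − X; n_A1 = 1.5X.
Summing: n_T = 1 + 0.5X.
With p_i = (n_i/n_T)P, K_p = p_A1^3 / (p_A2^2).
Equating to 632 kPa and solving on 0 < X < 1: X = 0.476.

X = 0.476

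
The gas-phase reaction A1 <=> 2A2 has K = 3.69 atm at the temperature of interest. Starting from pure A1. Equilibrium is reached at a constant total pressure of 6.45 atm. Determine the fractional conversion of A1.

X = 0.354

Take 1 mol A1 as basis and let X be its fractional conversion, so ξ = X.
Moles: n_A1 = 1 − X; n_A2 = 2X.
Summing: n_T = 1 + X.
With p_i = (n_i/n_T)P, K = p_A2^2 / (p_A1).
Equating to 3.69 atm and solving on 0 < X < 1: X = 0.354.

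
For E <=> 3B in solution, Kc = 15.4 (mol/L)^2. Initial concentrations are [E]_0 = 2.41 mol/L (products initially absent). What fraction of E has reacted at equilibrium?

Let X = conversion of E; extent ξ = 2.41·X mol/L.
Concentrations: [E] = 2.41 − 2.41X; [B] = 7.23X.
Kc = [B]^3 / ([E]).
Solving Kc = 15.4 for X ∈ (0,1): X = 0.391.

X = 0.391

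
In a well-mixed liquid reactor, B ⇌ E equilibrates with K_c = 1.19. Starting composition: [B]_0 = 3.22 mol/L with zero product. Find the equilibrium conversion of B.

X = 0.543

Let X = conversion of B; extent ξ = 3.22·X mol/L.
Concentrations: [B] = 3.22 − 3.22X; [E] = 3.22X.
K_c = [E] / ([B]).
This equals 1.19 at X = 0.543 (the root in 0 < X < 1).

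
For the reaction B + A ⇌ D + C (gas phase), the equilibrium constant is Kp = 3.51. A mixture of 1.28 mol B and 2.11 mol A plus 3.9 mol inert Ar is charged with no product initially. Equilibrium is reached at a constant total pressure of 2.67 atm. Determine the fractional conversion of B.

Basis: 1.28 mol B initially; let X = conversion of B. Extent ξ = 1.28X.
Mole table: n_B = 1.28 − 1.28X; n_A = 2.11 − 1.28X; n_D = 1.28X; n_C = 1.28X; n_I = 3.9 (inert).
n_T stays at 7.29 (no change in mole number).
Mole fractions y_i = n_i/n_T; Kp = p_D p_C / (p_B p_A) with p_i = y_i·P.
Equating to 3.51 and solving on 0 < X < 1: X = 0.792.

X = 0.792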